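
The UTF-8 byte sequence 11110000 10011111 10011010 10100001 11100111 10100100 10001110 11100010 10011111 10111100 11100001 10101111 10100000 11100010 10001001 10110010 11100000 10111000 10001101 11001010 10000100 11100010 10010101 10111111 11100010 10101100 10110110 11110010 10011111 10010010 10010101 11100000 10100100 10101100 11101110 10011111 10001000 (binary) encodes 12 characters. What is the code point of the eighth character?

U+257F

Offset 0: leading byte 0xF0 = 11110000 → 4-byte char #1 = F0 9F 9A A1.
Offset 4: leading byte 0xE7 = 11100111 → 3-byte char #2 = E7 A4 8E.
Offset 7: leading byte 0xE2 = 11100010 → 3-byte char #3 = E2 9F BC.
Offset 10: leading byte 0xE1 = 11100001 → 3-byte char #4 = E1 AF A0.
Offset 13: leading byte 0xE2 = 11100010 → 3-byte char #5 = E2 89 B2.
Offset 16: leading byte 0xE0 = 11100000 → 3-byte char #6 = E0 B8 8D.
Offset 19: leading byte 0xCA = 11001010 → 2-byte char #7 = CA 84.
Offset 21: leading byte 0xE2 = 11100010 → 3-byte char #8 = E2 95 BF.
Leading byte 0xE2 = 11100010 matches 1110xxxx → 3-byte sequence.
Byte 1: 0xE2 = 11100010, payload 0010 (4 bits).
Byte 2: 0x95 = 10010101 (10xxxxxx ✓), payload 010101.
Byte 3: 0xBF = 10111111 (10xxxxxx ✓), payload 111111.
Concatenate: 0010010101111111 = 0x257F (16 bits → U+257F).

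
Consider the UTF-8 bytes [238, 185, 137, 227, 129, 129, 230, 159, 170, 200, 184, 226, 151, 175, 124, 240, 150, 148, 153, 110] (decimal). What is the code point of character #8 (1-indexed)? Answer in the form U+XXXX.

Offset 0: leading byte 0xEE = 11101110 → 3-byte char #1 = EE B9 89.
Offset 3: leading byte 0xE3 = 11100011 → 3-byte char #2 = E3 81 81.
Offset 6: leading byte 0xE6 = 11100110 → 3-byte char #3 = E6 9F AA.
Offset 9: leading byte 0xC8 = 11001000 → 2-byte char #4 = C8 B8.
Offset 11: leading byte 0xE2 = 11100010 → 3-byte char #5 = E2 97 AF.
Offset 14: leading byte 0x7C = 01111100 → 1-byte char #6 = 7C.
Offset 15: leading byte 0xF0 = 11110000 → 4-byte char #7 = F0 96 94 99.
Offset 19: leading byte 0x6E = 01101110 → 1-byte char #8 = 6E.
Leading byte 0x6E = 01101110 matches 0xxxxxxx → 1-byte sequence.
Byte 1: 0x6E = 01101110, payload 1101110 (7 bits).
Concatenate: 1101110 = 0x6E (7 bits → U+006E).

U+006E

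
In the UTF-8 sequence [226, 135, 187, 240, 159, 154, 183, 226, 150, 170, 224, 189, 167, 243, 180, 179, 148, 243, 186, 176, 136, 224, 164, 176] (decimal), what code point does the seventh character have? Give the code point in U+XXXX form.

U+0930

Offset 0: leading byte 0xE2 = 11100010 → 3-byte char #1 = E2 87 BB.
Offset 3: leading byte 0xF0 = 11110000 → 4-byte char #2 = F0 9F 9A B7.
Offset 7: leading byte 0xE2 = 11100010 → 3-byte char #3 = E2 96 AA.
Offset 10: leading byte 0xE0 = 11100000 → 3-byte char #4 = E0 BD A7.
Offset 13: leading byte 0xF3 = 11110011 → 4-byte char #5 = F3 B4 B3 94.
Offset 17: leading byte 0xF3 = 11110011 → 4-byte char #6 = F3 BA B0 88.
Offset 21: leading byte 0xE0 = 11100000 → 3-byte char #7 = E0 A4 B0.
Leading byte 0xE0 = 11100000 matches 1110xxxx → 3-byte sequence.
Byte 1: 0xE0 = 11100000, payload 0000 (4 bits).
Byte 2: 0xA4 = 10100100 (10xxxxxx ✓), payload 100100.
Byte 3: 0xB0 = 10110000 (10xxxxxx ✓), payload 110000.
Concatenate: 0000100100110000 = 0x930 (16 bits → U+0930).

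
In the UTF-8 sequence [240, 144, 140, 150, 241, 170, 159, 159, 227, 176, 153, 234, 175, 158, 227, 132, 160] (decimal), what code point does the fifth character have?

U+3120

Offset 0: leading byte 0xF0 = 11110000 → 4-byte char #1 = F0 90 8C 96.
Offset 4: leading byte 0xF1 = 11110001 → 4-byte char #2 = F1 AA 9F 9F.
Offset 8: leading byte 0xE3 = 11100011 → 3-byte char #3 = E3 B0 99.
Offset 11: leading byte 0xEA = 11101010 → 3-byte char #4 = EA AF 9E.
Offset 14: leading byte 0xE3 = 11100011 → 3-byte char #5 = E3 84 A0.
Leading byte 0xE3 = 11100011 matches 1110xxxx → 3-byte sequence.
Byte 1: 0xE3 = 11100011, payload 0011 (4 bits).
Byte 2: 0x84 = 10000100 (10xxxxxx ✓), payload 000100.
Byte 3: 0xA0 = 10100000 (10xxxxxx ✓), payload 100000.
Concatenate: 0011000100100000 = 0x3120 (16 bits → U+3120).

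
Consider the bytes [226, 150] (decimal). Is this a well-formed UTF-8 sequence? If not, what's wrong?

invalid (sequence truncated)

Leading byte 0xE2 = 11100010 → 3-byte form, but only 2 bytes are present.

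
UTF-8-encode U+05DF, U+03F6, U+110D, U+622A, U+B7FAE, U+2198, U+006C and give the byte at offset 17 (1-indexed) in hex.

0x98

1-indexed offset 17 is 0-indexed offset 16.
U+05DF → 2-byte form D7 9F at offsets 0–1.
U+03F6 → 2-byte form CF B6 at offsets 2–3.
U+110D → 3-byte form E1 84 8D at offsets 4–6.
U+622A → 3-byte form E6 88 AA at offsets 7–9.
U+B7FAE → 4-byte form F2 B7 BE AE at offsets 10–13.
U+2198 → 3-byte form E2 86 98 at offsets 14–16.
Offset 16 falls in char 6's range; it's byte 3 of E2 86 98 = 0x98.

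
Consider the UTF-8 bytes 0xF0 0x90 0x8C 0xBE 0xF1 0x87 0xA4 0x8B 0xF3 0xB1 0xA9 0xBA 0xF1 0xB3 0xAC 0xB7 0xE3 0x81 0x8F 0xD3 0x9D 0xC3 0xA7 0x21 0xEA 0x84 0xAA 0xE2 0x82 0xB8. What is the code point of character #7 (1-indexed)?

Offset 0: leading byte 0xF0 = 11110000 → 4-byte char #1 = F0 90 8C BE.
Offset 4: leading byte 0xF1 = 11110001 → 4-byte char #2 = F1 87 A4 8B.
Offset 8: leading byte 0xF3 = 11110011 → 4-byte char #3 = F3 B1 A9 BA.
Offset 12: leading byte 0xF1 = 11110001 → 4-byte char #4 = F1 B3 AC B7.
Offset 16: leading byte 0xE3 = 11100011 → 3-byte char #5 = E3 81 8F.
Offset 19: leading byte 0xD3 = 11010011 → 2-byte char #6 = D3 9D.
Offset 21: leading byte 0xC3 = 11000011 → 2-byte char #7 = C3 A7.
Leading byte 0xC3 = 11000011 matches 110xxxxx → 2-byte sequence.
Byte 1: 0xC3 = 11000011, payload 00011 (5 bits).
Byte 2: 0xA7 = 10100111 (10xxxxxx ✓), payload 100111.
Concatenate: 00011100111 = 0xE7 (11 bits → U+00E7).

U+00E7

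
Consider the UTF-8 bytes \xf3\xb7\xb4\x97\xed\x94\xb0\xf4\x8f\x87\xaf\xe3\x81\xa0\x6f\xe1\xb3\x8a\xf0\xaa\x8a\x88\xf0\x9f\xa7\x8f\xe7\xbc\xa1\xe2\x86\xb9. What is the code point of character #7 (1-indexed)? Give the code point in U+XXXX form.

Offset 0: leading byte 0xF3 = 11110011 → 4-byte char #1 = F3 B7 B4 97.
Offset 4: leading byte 0xED = 11101101 → 3-byte char #2 = ED 94 B0.
Offset 7: leading byte 0xF4 = 11110100 → 4-byte char #3 = F4 8F 87 AF.
Offset 11: leading byte 0xE3 = 11100011 → 3-byte char #4 = E3 81 A0.
Offset 14: leading byte 0x6F = 01101111 → 1-byte char #5 = 6F.
Offset 15: leading byte 0xE1 = 11100001 → 3-byte char #6 = E1 B3 8A.
Offset 18: leading byte 0xF0 = 11110000 → 4-byte char #7 = F0 AA 8A 88.
Leading byte 0xF0 = 11110000 matches 11110xxx → 4-byte sequence.
Byte 1: 0xF0 = 11110000, payload 000 (3 bits).
Byte 2: 0xAA = 10101010 (10xxxxxx ✓), payload 101010.
Byte 3: 0x8A = 10001010 (10xxxxxx ✓), payload 001010.
Byte 4: 0x88 = 10001000 (10xxxxxx ✓), payload 001000.
Concatenate: 000101010001010001000 = 0x2A288 (21 bits → U+2A288).

U+2A288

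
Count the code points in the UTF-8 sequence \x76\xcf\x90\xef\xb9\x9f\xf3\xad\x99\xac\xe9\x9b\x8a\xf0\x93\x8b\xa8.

6

Byte at offset 0: 0x76 = 01110110 → 1-byte char (#1). Advance 1.
Byte at offset 1: 0xCF = 11001111 → 2-byte char (#2). Advance 2.
Byte at offset 3: 0xEF = 11101111 → 3-byte char (#3). Advance 3.
Byte at offset 6: 0xF3 = 11110011 → 4-byte char (#4). Advance 4.
Byte at offset 10: 0xE9 = 11101001 → 3-byte char (#5). Advance 3.
Byte at offset 13: 0xF0 = 11110000 → 4-byte char (#6). Advance 4.
Reached end at offset 17 after 6 code points.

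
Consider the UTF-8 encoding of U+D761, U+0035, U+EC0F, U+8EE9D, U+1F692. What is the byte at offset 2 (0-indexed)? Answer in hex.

U+D761 → 3-byte form ED 9D A1 at offsets 0–2.
Offset 2 falls in char 1's range; it's byte 3 of ED 9D A1 = 0xA1.

0xA1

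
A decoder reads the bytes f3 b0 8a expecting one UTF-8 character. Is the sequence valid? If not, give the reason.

Leading byte 0xF3 = 11110011 → 4-byte form, but only 3 bytes are present.

invalid (sequence truncated)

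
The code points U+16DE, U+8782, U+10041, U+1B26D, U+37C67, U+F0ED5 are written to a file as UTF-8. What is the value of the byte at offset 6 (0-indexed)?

0xF0

U+16DE → 3-byte form E1 9B 9E at offsets 0–2.
U+8782 → 3-byte form E8 9E 82 at offsets 3–5.
U+10041 → 4-byte form F0 90 81 81 at offsets 6–9.
Offset 6 falls in char 3's range; it's byte 1 of F0 90 81 81 = 0xF0.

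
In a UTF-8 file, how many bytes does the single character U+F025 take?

3

U+F025 = 0xF025. UTF-8 uses 1 byte below 0x80, 2 below 0x800, 3 below 0x10000, 4 up to 0x10FFFF. 0xF025 is in U+0800–U+FFFF → 3 bytes.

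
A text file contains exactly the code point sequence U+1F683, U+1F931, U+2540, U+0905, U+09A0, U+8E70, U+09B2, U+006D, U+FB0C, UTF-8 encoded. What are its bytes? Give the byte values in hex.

U+1F683: 4-byte form → F0 9F 9A 83.
U+1F931: 4-byte form → F0 9F A4 B1.
U+2540: 3-byte form → E2 95 80.
U+0905: 3-byte form → E0 A4 85.
U+09A0: 3-byte form → E0 A6 A0.
U+8E70: 3-byte form → E8 B9 B0.
U+09B2: 3-byte form → E0 A6 B2.
U+006D: 1-byte form → 6D.
U+FB0C: 3-byte form → EF AC 8C.
Concatenated (27 bytes): F0 9F 9A 83 F0 9F A4 B1 E2 95 80 E0 A4 85 E0 A6 A0 E8 B9 B0 E0 A6 B2 6D EF AC 8C.

F0 9F 9A 83 F0 9F A4 B1 E2 95 80 E0 A4 85 E0 A6 A0 E8 B9 B0 E0 A6 B2 6D EF AC 8C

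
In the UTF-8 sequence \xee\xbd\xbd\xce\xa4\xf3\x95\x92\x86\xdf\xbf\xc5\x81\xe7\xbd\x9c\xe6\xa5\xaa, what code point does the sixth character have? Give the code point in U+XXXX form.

U+7F5C

Offset 0: leading byte 0xEE = 11101110 → 3-byte char #1 = EE BD BD.
Offset 3: leading byte 0xCE = 11001110 → 2-byte char #2 = CE A4.
Offset 5: leading byte 0xF3 = 11110011 → 4-byte char #3 = F3 95 92 86.
Offset 9: leading byte 0xDF = 11011111 → 2-byte char #4 = DF BF.
Offset 11: leading byte 0xC5 = 11000101 → 2-byte char #5 = C5 81.
Offset 13: leading byte 0xE7 = 11100111 → 3-byte char #6 = E7 BD 9C.
Leading byte 0xE7 = 11100111 matches 1110xxxx → 3-byte sequence.
Byte 1: 0xE7 = 11100111, payload 0111 (4 bits).
Byte 2: 0xBD = 10111101 (10xxxxxx ✓), payload 111101.
Byte 3: 0x9C = 10011100 (10xxxxxx ✓), payload 011100.
Concatenate: 0111111101011100 = 0x7F5C (16 bits → U+7F5C).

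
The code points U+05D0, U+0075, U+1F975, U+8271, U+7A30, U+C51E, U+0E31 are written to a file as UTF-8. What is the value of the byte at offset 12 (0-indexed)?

U+05D0 → 2-byte form D7 90 at offsets 0–1.
U+0075 → 1-byte form 75 at offsets 2–2.
U+1F975 → 4-byte form F0 9F A5 B5 at offsets 3–6.
U+8271 → 3-byte form E8 89 B1 at offsets 7–9.
U+7A30 → 3-byte form E7 A8 B0 at offsets 10–12.
Offset 12 falls in char 5's range; it's byte 3 of E7 A8 B0 = 0xB0.

0xB0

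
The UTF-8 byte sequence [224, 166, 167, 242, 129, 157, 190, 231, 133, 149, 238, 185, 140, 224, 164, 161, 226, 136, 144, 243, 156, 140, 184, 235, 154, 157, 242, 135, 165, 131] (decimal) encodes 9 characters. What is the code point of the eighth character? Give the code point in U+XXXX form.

U+B69D

Offset 0: leading byte 0xE0 = 11100000 → 3-byte char #1 = E0 A6 A7.
Offset 3: leading byte 0xF2 = 11110010 → 4-byte char #2 = F2 81 9D BE.
Offset 7: leading byte 0xE7 = 11100111 → 3-byte char #3 = E7 85 95.
Offset 10: leading byte 0xEE = 11101110 → 3-byte char #4 = EE B9 8C.
Offset 13: leading byte 0xE0 = 11100000 → 3-byte char #5 = E0 A4 A1.
Offset 16: leading byte 0xE2 = 11100010 → 3-byte char #6 = E2 88 90.
Offset 19: leading byte 0xF3 = 11110011 → 4-byte char #7 = F3 9C 8C B8.
Offset 23: leading byte 0xEB = 11101011 → 3-byte char #8 = EB 9A 9D.
Leading byte 0xEB = 11101011 matches 1110xxxx → 3-byte sequence.
Byte 1: 0xEB = 11101011, payload 1011 (4 bits).
Byte 2: 0x9A = 10011010 (10xxxxxx ✓), payload 011010.
Byte 3: 0x9D = 10011101 (10xxxxxx ✓), payload 011101.
Concatenate: 1011011010011101 = 0xB69D (16 bits → U+B69D).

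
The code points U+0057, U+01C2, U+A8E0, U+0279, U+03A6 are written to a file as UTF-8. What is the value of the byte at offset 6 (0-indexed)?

U+0057 → 1-byte form 57 at offsets 0–0.
U+01C2 → 2-byte form C7 82 at offsets 1–2.
U+A8E0 → 3-byte form EA A3 A0 at offsets 3–5.
U+0279 → 2-byte form C9 B9 at offsets 6–7.
Offset 6 falls in char 4's range; it's byte 1 of C9 B9 = 0xC9.

0xC9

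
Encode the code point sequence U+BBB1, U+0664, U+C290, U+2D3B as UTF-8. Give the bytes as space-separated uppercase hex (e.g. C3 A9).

EB AE B1 D9 A4 EC 8A 90 E2 B4 BB

U+BBB1: 3-byte form → EB AE B1.
U+0664: 2-byte form → D9 A4.
U+C290: 3-byte form → EC 8A 90.
U+2D3B: 3-byte form → E2 B4 BB.
Concatenated (11 bytes): EB AE B1 D9 A4 EC 8A 90 E2 B4 BB.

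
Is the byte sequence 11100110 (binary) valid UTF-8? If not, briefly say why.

Leading byte 0xE6 = 11100110 → 3-byte form, but only 1 byte is present.

invalid (sequence truncated)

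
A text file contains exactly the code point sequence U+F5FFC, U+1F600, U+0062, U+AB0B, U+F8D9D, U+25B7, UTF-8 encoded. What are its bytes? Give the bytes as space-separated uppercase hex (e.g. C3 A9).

F3 B5 BF BC F0 9F 98 80 62 EA AC 8B F3 B8 B6 9D E2 96 B7

U+F5FFC: 4-byte form → F3 B5 BF BC.
U+1F600: 4-byte form → F0 9F 98 80.
U+0062: 1-byte form → 62.
U+AB0B: 3-byte form → EA AC 8B.
U+F8D9D: 4-byte form → F3 B8 B6 9D.
U+25B7: 3-byte form → E2 96 B7.
Concatenated (19 bytes): F3 B5 BF BC F0 9F 98 80 62 EA AC 8B F3 B8 B6 9D E2 96 B7.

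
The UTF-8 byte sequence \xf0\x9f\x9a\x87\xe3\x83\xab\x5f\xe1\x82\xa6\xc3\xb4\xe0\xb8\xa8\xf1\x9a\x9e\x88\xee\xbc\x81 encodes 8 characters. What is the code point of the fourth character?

Offset 0: leading byte 0xF0 = 11110000 → 4-byte char #1 = F0 9F 9A 87.
Offset 4: leading byte 0xE3 = 11100011 → 3-byte char #2 = E3 83 AB.
Offset 7: leading byte 0x5F = 01011111 → 1-byte char #3 = 5F.
Offset 8: leading byte 0xE1 = 11100001 → 3-byte char #4 = E1 82 A6.
Leading byte 0xE1 = 11100001 matches 1110xxxx → 3-byte sequence.
Byte 1: 0xE1 = 11100001, payload 0001 (4 bits).
Byte 2: 0x82 = 10000010 (10xxxxxx ✓), payload 000010.
Byte 3: 0xA6 = 10100110 (10xxxxxx ✓), payload 100110.
Concatenate: 0001000010100110 = 0x10A6 (16 bits → U+10A6).

U+10A6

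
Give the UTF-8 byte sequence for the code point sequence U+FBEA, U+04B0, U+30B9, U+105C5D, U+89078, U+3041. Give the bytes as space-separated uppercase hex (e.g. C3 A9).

U+FBEA: 3-byte form → EF AF AA.
U+04B0: 2-byte form → D2 B0.
U+30B9: 3-byte form → E3 82 B9.
U+105C5D: 4-byte form → F4 85 B1 9D.
U+89078: 4-byte form → F2 89 81 B8.
U+3041: 3-byte form → E3 81 81.
Concatenated (19 bytes): EF AF AA D2 B0 E3 82 B9 F4 85 B1 9D F2 89 81 B8 E3 81 81.

EF AF AA D2 B0 E3 82 B9 F4 85 B1 9D F2 89 81 B8 E3 81 81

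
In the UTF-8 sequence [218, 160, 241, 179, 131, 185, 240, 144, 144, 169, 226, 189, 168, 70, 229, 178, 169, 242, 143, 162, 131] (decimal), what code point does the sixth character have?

Offset 0: leading byte 0xDA = 11011010 → 2-byte char #1 = DA A0.
Offset 2: leading byte 0xF1 = 11110001 → 4-byte char #2 = F1 B3 83 B9.
Offset 6: leading byte 0xF0 = 11110000 → 4-byte char #3 = F0 90 90 A9.
Offset 10: leading byte 0xE2 = 11100010 → 3-byte char #4 = E2 BD A8.
Offset 13: leading byte 0x46 = 01000110 → 1-byte char #5 = 46.
Offset 14: leading byte 0xE5 = 11100101 → 3-byte char #6 = E5 B2 A9.
Leading byte 0xE5 = 11100101 matches 1110xxxx → 3-byte sequence.
Byte 1: 0xE5 = 11100101, payload 0101 (4 bits).
Byte 2: 0xB2 = 10110010 (10xxxxxx ✓), payload 110010.
Byte 3: 0xA9 = 10101001 (10xxxxxx ✓), payload 101001.
Concatenate: 0101110010101001 = 0x5CA9 (16 bits → U+5CA9).

U+5CA9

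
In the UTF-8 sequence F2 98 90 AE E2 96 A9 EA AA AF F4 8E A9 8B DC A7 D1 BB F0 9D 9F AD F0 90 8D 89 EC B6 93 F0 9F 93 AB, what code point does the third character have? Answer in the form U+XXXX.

U+AAAF

Offset 0: leading byte 0xF2 = 11110010 → 4-byte char #1 = F2 98 90 AE.
Offset 4: leading byte 0xE2 = 11100010 → 3-byte char #2 = E2 96 A9.
Offset 7: leading byte 0xEA = 11101010 → 3-byte char #3 = EA AA AF.
Leading byte 0xEA = 11101010 matches 1110xxxx → 3-byte sequence.
Byte 1: 0xEA = 11101010, payload 1010 (4 bits).
Byte 2: 0xAA = 10101010 (10xxxxxx ✓), payload 101010.
Byte 3: 0xAF = 10101111 (10xxxxxx ✓), payload 101111.
Concatenate: 1010101010101111 = 0xAAAF (16 bits → U+AAAF).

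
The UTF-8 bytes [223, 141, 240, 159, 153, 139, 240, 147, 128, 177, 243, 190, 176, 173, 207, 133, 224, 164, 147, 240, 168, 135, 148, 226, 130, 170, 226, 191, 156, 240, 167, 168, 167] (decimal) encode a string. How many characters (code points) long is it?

Byte at offset 0: 0xDF = 11011111 → 2-byte char (#1). Advance 2.
Byte at offset 2: 0xF0 = 11110000 → 4-byte char (#2). Advance 4.
Byte at offset 6: 0xF0 = 11110000 → 4-byte char (#3). Advance 4.
Byte at offset 10: 0xF3 = 11110011 → 4-byte char (#4). Advance 4.
Byte at offset 14: 0xCF = 11001111 → 2-byte char (#5). Advance 2.
Byte at offset 16: 0xE0 = 11100000 → 3-byte char (#6). Advance 3.
Byte at offset 19: 0xF0 = 11110000 → 4-byte char (#7). Advance 4.
Byte at offset 23: 0xE2 = 11100010 → 3-byte char (#8). Advance 3.
Byte at offset 26: 0xE2 = 11100010 → 3-byte char (#9). Advance 3.
Byte at offset 29: 0xF0 = 11110000 → 4-byte char (#10). Advance 4.
Reached end at offset 33 after 10 code points.

10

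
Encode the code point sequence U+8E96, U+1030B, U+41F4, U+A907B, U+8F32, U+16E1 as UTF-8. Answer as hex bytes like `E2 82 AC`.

U+8E96: 3-byte form → E8 BA 96.
U+1030B: 4-byte form → F0 90 8C 8B.
U+41F4: 3-byte form → E4 87 B4.
U+A907B: 4-byte form → F2 A9 81 BB.
U+8F32: 3-byte form → E8 BC B2.
U+16E1: 3-byte form → E1 9B A1.
Concatenated (20 bytes): E8 BA 96 F0 90 8C 8B E4 87 B4 F2 A9 81 BB E8 BC B2 E1 9B A1.

E8 BA 96 F0 90 8C 8B E4 87 B4 F2 A9 81 BB E8 BC B2 E1 9B A1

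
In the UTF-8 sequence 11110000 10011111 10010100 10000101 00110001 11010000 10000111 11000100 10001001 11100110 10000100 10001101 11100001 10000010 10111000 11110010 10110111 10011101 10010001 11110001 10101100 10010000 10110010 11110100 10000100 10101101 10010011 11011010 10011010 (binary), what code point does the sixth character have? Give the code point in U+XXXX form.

Offset 0: leading byte 0xF0 = 11110000 → 4-byte char #1 = F0 9F 94 85.
Offset 4: leading byte 0x31 = 00110001 → 1-byte char #2 = 31.
Offset 5: leading byte 0xD0 = 11010000 → 2-byte char #3 = D0 87.
Offset 7: leading byte 0xC4 = 11000100 → 2-byte char #4 = C4 89.
Offset 9: leading byte 0xE6 = 11100110 → 3-byte char #5 = E6 84 8D.
Offset 12: leading byte 0xE1 = 11100001 → 3-byte char #6 = E1 82 B8.
Leading byte 0xE1 = 11100001 matches 1110xxxx → 3-byte sequence.
Byte 1: 0xE1 = 11100001, payload 0001 (4 bits).
Byte 2: 0x82 = 10000010 (10xxxxxx ✓), payload 000010.
Byte 3: 0xB8 = 10111000 (10xxxxxx ✓), payload 111000.
Concatenate: 0001000010111000 = 0x10B8 (16 bits → U+10B8).

U+10B8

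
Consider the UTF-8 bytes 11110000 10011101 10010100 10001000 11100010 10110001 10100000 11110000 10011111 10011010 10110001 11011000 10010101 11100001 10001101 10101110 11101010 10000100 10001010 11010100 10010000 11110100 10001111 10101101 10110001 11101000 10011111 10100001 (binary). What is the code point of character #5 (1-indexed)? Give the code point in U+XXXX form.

U+136E

Offset 0: leading byte 0xF0 = 11110000 → 4-byte char #1 = F0 9D 94 88.
Offset 4: leading byte 0xE2 = 11100010 → 3-byte char #2 = E2 B1 A0.
Offset 7: leading byte 0xF0 = 11110000 → 4-byte char #3 = F0 9F 9A B1.
Offset 11: leading byte 0xD8 = 11011000 → 2-byte char #4 = D8 95.
Offset 13: leading byte 0xE1 = 11100001 → 3-byte char #5 = E1 8D AE.
Leading byte 0xE1 = 11100001 matches 1110xxxx → 3-byte sequence.
Byte 1: 0xE1 = 11100001, payload 0001 (4 bits).
Byte 2: 0x8D = 10001101 (10xxxxxx ✓), payload 001101.
Byte 3: 0xAE = 10101110 (10xxxxxx ✓), payload 101110.
Concatenate: 0001001101101110 = 0x136E (16 bits → U+136E).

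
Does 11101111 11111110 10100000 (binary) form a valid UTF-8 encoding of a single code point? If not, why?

invalid (non-continuation byte where continuation expected)

Leading byte 0xEF = 11101111 → 3-byte form.
Byte 2 is 0xFE = 11111110, which is not 10xxxxxx — expected a continuation byte.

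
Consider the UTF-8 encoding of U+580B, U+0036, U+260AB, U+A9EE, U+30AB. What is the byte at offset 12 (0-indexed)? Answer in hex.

U+580B → 3-byte form E5 A0 8B at offsets 0–2.
U+0036 → 1-byte form 36 at offsets 3–3.
U+260AB → 4-byte form F0 A6 82 AB at offsets 4–7.
U+A9EE → 3-byte form EA A7 AE at offsets 8–10.
U+30AB → 3-byte form E3 82 AB at offsets 11–13.
Offset 12 falls in char 5's range; it's byte 2 of E3 82 AB = 0x82.

0x82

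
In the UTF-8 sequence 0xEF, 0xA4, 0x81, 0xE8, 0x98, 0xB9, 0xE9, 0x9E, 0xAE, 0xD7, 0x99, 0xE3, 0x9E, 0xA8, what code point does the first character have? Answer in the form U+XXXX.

Offset 0: leading byte 0xEF = 11101111 → 3-byte char #1 = EF A4 81.
Leading byte 0xEF = 11101111 matches 1110xxxx → 3-byte sequence.
Byte 1: 0xEF = 11101111, payload 1111 (4 bits).
Byte 2: 0xA4 = 10100100 (10xxxxxx ✓), payload 100100.
Byte 3: 0x81 = 10000001 (10xxxxxx ✓), payload 000001.
Concatenate: 1111100100000001 = 0xF901 (16 bits → U+F901).

U+F901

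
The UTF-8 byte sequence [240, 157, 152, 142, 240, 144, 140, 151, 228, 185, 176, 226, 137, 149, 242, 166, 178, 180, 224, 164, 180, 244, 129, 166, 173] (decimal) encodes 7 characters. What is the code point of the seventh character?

U+1019AD

Offset 0: leading byte 0xF0 = 11110000 → 4-byte char #1 = F0 9D 98 8E.
Offset 4: leading byte 0xF0 = 11110000 → 4-byte char #2 = F0 90 8C 97.
Offset 8: leading byte 0xE4 = 11100100 → 3-byte char #3 = E4 B9 B0.
Offset 11: leading byte 0xE2 = 11100010 → 3-byte char #4 = E2 89 95.
Offset 14: leading byte 0xF2 = 11110010 → 4-byte char #5 = F2 A6 B2 B4.
Offset 18: leading byte 0xE0 = 11100000 → 3-byte char #6 = E0 A4 B4.
Offset 21: leading byte 0xF4 = 11110100 → 4-byte char #7 = F4 81 A6 AD.
Leading byte 0xF4 = 11110100 matches 11110xxx → 4-byte sequence.
Byte 1: 0xF4 = 11110100, payload 100 (3 bits).
Byte 2: 0x81 = 10000001 (10xxxxxx ✓), payload 000001.
Byte 3: 0xA6 = 10100110 (10xxxxxx ✓), payload 100110.
Byte 4: 0xAD = 10101101 (10xxxxxx ✓), payload 101101.
Concatenate: 100000001100110101101 = 0x1019AD (21 bits → U+1019AD).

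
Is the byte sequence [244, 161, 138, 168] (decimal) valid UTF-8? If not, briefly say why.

Leading byte 0xF4 = 11110100 → 4-byte form.
Payload = 0x1212A8, which exceeds U+10FFFF, the maximum Unicode code point. (Leading bytes F5–FF, or F4 followed by ≥ 0x90, are invalid.)

invalid (encodes a value above U+10FFFF)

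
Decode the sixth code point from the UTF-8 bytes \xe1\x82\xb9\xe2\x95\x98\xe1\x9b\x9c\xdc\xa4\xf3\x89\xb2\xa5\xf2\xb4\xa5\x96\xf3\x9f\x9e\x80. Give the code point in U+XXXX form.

Offset 0: leading byte 0xE1 = 11100001 → 3-byte char #1 = E1 82 B9.
Offset 3: leading byte 0xE2 = 11100010 → 3-byte char #2 = E2 95 98.
Offset 6: leading byte 0xE1 = 11100001 → 3-byte char #3 = E1 9B 9C.
Offset 9: leading byte 0xDC = 11011100 → 2-byte char #4 = DC A4.
Offset 11: leading byte 0xF3 = 11110011 → 4-byte char #5 = F3 89 B2 A5.
Offset 15: leading byte 0xF2 = 11110010 → 4-byte char #6 = F2 B4 A5 96.
Leading byte 0xF2 = 11110010 matches 11110xxx → 4-byte sequence.
Byte 1: 0xF2 = 11110010, payload 010 (3 bits).
Byte 2: 0xB4 = 10110100 (10xxxxxx ✓), payload 110100.
Byte 3: 0xA5 = 10100101 (10xxxxxx ✓), payload 100101.
Byte 4: 0x96 = 10010110 (10xxxxxx ✓), payload 010110.
Concatenate: 010110100100101010110 = 0xB4956 (21 bits → U+B4956).

U+B4956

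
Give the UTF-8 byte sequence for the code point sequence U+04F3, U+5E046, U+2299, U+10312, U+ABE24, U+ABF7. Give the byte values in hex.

D3 B3 F1 9E 81 86 E2 8A 99 F0 90 8C 92 F2 AB B8 A4 EA AF B7

U+04F3: 2-byte form → D3 B3.
U+5E046: 4-byte form → F1 9E 81 86.
U+2299: 3-byte form → E2 8A 99.
U+10312: 4-byte form → F0 90 8C 92.
U+ABE24: 4-byte form → F2 AB B8 A4.
U+ABF7: 3-byte form → EA AF B7.
Concatenated (20 bytes): D3 B3 F1 9E 81 86 E2 8A 99 F0 90 8C 92 F2 AB B8 A4 EA AF B7.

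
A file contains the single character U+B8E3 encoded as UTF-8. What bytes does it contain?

EB A3 A3

U+B8E3 = 0xB8E3 = 47331 decimal. In range U+0800–U+FFFF → 3-byte form: 1110xxxx 10xxxxxx 10xxxxxx.
Binary (16 bits): 1011100011100011.
Split 4+6+6: 1011 | 100011 | 100011.
Byte 1: 11101011 = 0xEB.
Byte 2: 10100011 = 0xA3.
Byte 3: 10100011 = 0xA3.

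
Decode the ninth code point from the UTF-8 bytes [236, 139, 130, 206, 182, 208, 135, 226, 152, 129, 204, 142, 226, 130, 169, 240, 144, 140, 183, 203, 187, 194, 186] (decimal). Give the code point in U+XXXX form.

U+00BA

Offset 0: leading byte 0xEC = 11101100 → 3-byte char #1 = EC 8B 82.
Offset 3: leading byte 0xCE = 11001110 → 2-byte char #2 = CE B6.
Offset 5: leading byte 0xD0 = 11010000 → 2-byte char #3 = D0 87.
Offset 7: leading byte 0xE2 = 11100010 → 3-byte char #4 = E2 98 81.
Offset 10: leading byte 0xCC = 11001100 → 2-byte char #5 = CC 8E.
Offset 12: leading byte 0xE2 = 11100010 → 3-byte char #6 = E2 82 A9.
Offset 15: leading byte 0xF0 = 11110000 → 4-byte char #7 = F0 90 8C B7.
Offset 19: leading byte 0xCB = 11001011 → 2-byte char #8 = CB BB.
Offset 21: leading byte 0xC2 = 11000010 → 2-byte char #9 = C2 BA.
Leading byte 0xC2 = 11000010 matches 110xxxxx → 2-byte sequence.
Byte 1: 0xC2 = 11000010, payload 00010 (5 bits).
Byte 2: 0xBA = 10111010 (10xxxxxx ✓), payload 111010.
Concatenate: 00010111010 = 0xBA (11 bits → U+00BA).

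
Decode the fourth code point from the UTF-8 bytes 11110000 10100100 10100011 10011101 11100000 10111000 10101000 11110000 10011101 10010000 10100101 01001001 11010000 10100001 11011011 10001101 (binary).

U+0049

Offset 0: leading byte 0xF0 = 11110000 → 4-byte char #1 = F0 A4 A3 9D.
Offset 4: leading byte 0xE0 = 11100000 → 3-byte char #2 = E0 B8 A8.
Offset 7: leading byte 0xF0 = 11110000 → 4-byte char #3 = F0 9D 90 A5.
Offset 11: leading byte 0x49 = 01001001 → 1-byte char #4 = 49.
Leading byte 0x49 = 01001001 matches 0xxxxxxx → 1-byte sequence.
Byte 1: 0x49 = 01001001, payload 1001001 (7 bits).
Concatenate: 1001001 = 0x49 (7 bits → U+0049).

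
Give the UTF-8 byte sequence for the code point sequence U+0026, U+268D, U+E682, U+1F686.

26 E2 9A 8D EE 9A 82 F0 9F 9A 86

U+0026: 1-byte form → 26.
U+268D: 3-byte form → E2 9A 8D.
U+E682: 3-byte form → EE 9A 82.
U+1F686: 4-byte form → F0 9F 9A 86.
Concatenated (11 bytes): 26 E2 9A 8D EE 9A 82 F0 9F 9A 86.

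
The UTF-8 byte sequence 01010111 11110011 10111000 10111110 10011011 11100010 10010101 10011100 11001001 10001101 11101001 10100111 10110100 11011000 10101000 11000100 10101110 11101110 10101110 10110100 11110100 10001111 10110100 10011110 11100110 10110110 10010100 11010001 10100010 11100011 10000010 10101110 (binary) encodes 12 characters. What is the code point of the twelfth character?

U+30AE

Offset 0: leading byte 0x57 = 01010111 → 1-byte char #1 = 57.
Offset 1: leading byte 0xF3 = 11110011 → 4-byte char #2 = F3 B8 BE 9B.
Offset 5: leading byte 0xE2 = 11100010 → 3-byte char #3 = E2 95 9C.
Offset 8: leading byte 0xC9 = 11001001 → 2-byte char #4 = C9 8D.
Offset 10: leading byte 0xE9 = 11101001 → 3-byte char #5 = E9 A7 B4.
Offset 13: leading byte 0xD8 = 11011000 → 2-byte char #6 = D8 A8.
Offset 15: leading byte 0xC4 = 11000100 → 2-byte char #7 = C4 AE.
Offset 17: leading byte 0xEE = 11101110 → 3-byte char #8 = EE AE B4.
Offset 20: leading byte 0xF4 = 11110100 → 4-byte char #9 = F4 8F B4 9E.
Offset 24: leading byte 0xE6 = 11100110 → 3-byte char #10 = E6 B6 94.
Offset 27: leading byte 0xD1 = 11010001 → 2-byte char #11 = D1 A2.
Offset 29: leading byte 0xE3 = 11100011 → 3-byte char #12 = E3 82 AE.
Leading byte 0xE3 = 11100011 matches 1110xxxx → 3-byte sequence.
Byte 1: 0xE3 = 11100011, payload 0011 (4 bits).
Byte 2: 0x82 = 10000010 (10xxxxxx ✓), payload 000010.
Byte 3: 0xAE = 10101110 (10xxxxxx ✓), payload 101110.
Concatenate: 0011000010101110 = 0x30AE (16 bits → U+30AE).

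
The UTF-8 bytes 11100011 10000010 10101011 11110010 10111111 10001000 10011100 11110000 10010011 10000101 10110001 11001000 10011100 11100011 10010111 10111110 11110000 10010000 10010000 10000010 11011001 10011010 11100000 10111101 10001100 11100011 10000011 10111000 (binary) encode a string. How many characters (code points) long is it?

9

Byte at offset 0: 0xE3 = 11100011 → 3-byte char (#1). Advance 3.
Byte at offset 3: 0xF2 = 11110010 → 4-byte char (#2). Advance 4.
Byte at offset 7: 0xF0 = 11110000 → 4-byte char (#3). Advance 4.
Byte at offset 11: 0xC8 = 11001000 → 2-byte char (#4). Advance 2.
Byte at offset 13: 0xE3 = 11100011 → 3-byte char (#5). Advance 3.
Byte at offset 16: 0xF0 = 11110000 → 4-byte char (#6). Advance 4.
Byte at offset 20: 0xD9 = 11011001 → 2-byte char (#7). Advance 2.
Byte at offset 22: 0xE0 = 11100000 → 3-byte char (#8). Advance 3.
Byte at offset 25: 0xE3 = 11100011 → 3-byte char (#9). Advance 3.
Reached end at offset 28 after 9 code points.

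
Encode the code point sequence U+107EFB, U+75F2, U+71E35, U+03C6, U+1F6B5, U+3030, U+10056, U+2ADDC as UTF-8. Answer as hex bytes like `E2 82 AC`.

U+107EFB: 4-byte form → F4 87 BB BB.
U+75F2: 3-byte form → E7 97 B2.
U+71E35: 4-byte form → F1 B1 B8 B5.
U+03C6: 2-byte form → CF 86.
U+1F6B5: 4-byte form → F0 9F 9A B5.
U+3030: 3-byte form → E3 80 B0.
U+10056: 4-byte form → F0 90 81 96.
U+2ADDC: 4-byte form → F0 AA B7 9C.
Concatenated (28 bytes): F4 87 BB BB E7 97 B2 F1 B1 B8 B5 CF 86 F0 9F 9A B5 E3 80 B0 F0 90 81 96 F0 AA B7 9C.

F4 87 BB BB E7 97 B2 F1 B1 B8 B5 CF 86 F0 9F 9A B5 E3 80 B0 F0 90 81 96 F0 AA B7 9C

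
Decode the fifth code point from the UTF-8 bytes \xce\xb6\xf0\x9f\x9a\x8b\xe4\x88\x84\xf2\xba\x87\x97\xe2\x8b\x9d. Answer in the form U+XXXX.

U+22DD

Offset 0: leading byte 0xCE = 11001110 → 2-byte char #1 = CE B6.
Offset 2: leading byte 0xF0 = 11110000 → 4-byte char #2 = F0 9F 9A 8B.
Offset 6: leading byte 0xE4 = 11100100 → 3-byte char #3 = E4 88 84.
Offset 9: leading byte 0xF2 = 11110010 → 4-byte char #4 = F2 BA 87 97.
Offset 13: leading byte 0xE2 = 11100010 → 3-byte char #5 = E2 8B 9D.
Leading byte 0xE2 = 11100010 matches 1110xxxx → 3-byte sequence.
Byte 1: 0xE2 = 11100010, payload 0010 (4 bits).
Byte 2: 0x8B = 10001011 (10xxxxxx ✓), payload 001011.
Byte 3: 0x9D = 10011101 (10xxxxxx ✓), payload 011101.
Concatenate: 0010001011011101 = 0x22DD (16 bits → U+22DD).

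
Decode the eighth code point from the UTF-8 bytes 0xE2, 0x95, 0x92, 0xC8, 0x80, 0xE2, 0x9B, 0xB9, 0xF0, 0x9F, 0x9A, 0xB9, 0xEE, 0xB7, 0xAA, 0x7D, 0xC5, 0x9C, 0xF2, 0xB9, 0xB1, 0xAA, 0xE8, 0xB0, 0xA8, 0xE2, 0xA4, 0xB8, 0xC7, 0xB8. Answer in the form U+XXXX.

Offset 0: leading byte 0xE2 = 11100010 → 3-byte char #1 = E2 95 92.
Offset 3: leading byte 0xC8 = 11001000 → 2-byte char #2 = C8 80.
Offset 5: leading byte 0xE2 = 11100010 → 3-byte char #3 = E2 9B B9.
Offset 8: leading byte 0xF0 = 11110000 → 4-byte char #4 = F0 9F 9A B9.
Offset 12: leading byte 0xEE = 11101110 → 3-byte char #5 = EE B7 AA.
Offset 15: leading byte 0x7D = 01111101 → 1-byte char #6 = 7D.
Offset 16: leading byte 0xC5 = 11000101 → 2-byte char #7 = C5 9C.
Offset 18: leading byte 0xF2 = 11110010 → 4-byte char #8 = F2 B9 B1 AA.
Leading byte 0xF2 = 11110010 matches 11110xxx → 4-byte sequence.
Byte 1: 0xF2 = 11110010, payload 010 (3 bits).
Byte 2: 0xB9 = 10111001 (10xxxxxx ✓), payload 111001.
Byte 3: 0xB1 = 10110001 (10xxxxxx ✓), payload 110001.
Byte 4: 0xAA = 10101010 (10xxxxxx ✓), payload 101010.
Concatenate: 010111001110001101010 = 0xB9C6A (21 bits → U+B9C6A).

U+B9C6A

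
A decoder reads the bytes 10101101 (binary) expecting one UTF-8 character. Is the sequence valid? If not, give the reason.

Byte 0xAD = 10101101 has the form 10xxxxxx — a continuation byte — but there is no preceding leading byte.

invalid (continuation byte with no leading byte)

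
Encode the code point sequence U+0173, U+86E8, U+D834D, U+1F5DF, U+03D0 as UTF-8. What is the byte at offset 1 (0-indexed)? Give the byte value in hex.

U+0173 → 2-byte form C5 B3 at offsets 0–1.
Offset 1 falls in char 1's range; it's byte 2 of C5 B3 = 0xB3.

0xB3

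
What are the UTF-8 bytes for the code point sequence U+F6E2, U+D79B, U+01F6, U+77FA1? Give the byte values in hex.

EF 9B A2 ED 9E 9B C7 B6 F1 B7 BE A1

U+F6E2: 3-byte form → EF 9B A2.
U+D79B: 3-byte form → ED 9E 9B.
U+01F6: 2-byte form → C7 B6.
U+77FA1: 4-byte form → F1 B7 BE A1.
Concatenated (12 bytes): EF 9B A2 ED 9E 9B C7 B6 F1 B7 BE A1.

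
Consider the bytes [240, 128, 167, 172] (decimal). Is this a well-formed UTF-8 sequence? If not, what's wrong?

Leading byte 0xF0 = 11110000 → 4-byte form.
Continuation bytes all match 10xxxxxx. Payload decodes to 0x9EC.
But 0x9EC < 0x10000, the minimum for a 4-byte sequence — this is an overlong encoding.

invalid (overlong encoding)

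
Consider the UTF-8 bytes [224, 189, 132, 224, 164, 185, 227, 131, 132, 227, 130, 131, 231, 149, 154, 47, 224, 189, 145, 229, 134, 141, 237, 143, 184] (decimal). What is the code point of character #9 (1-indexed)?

U+D3F8

Offset 0: leading byte 0xE0 = 11100000 → 3-byte char #1 = E0 BD 84.
Offset 3: leading byte 0xE0 = 11100000 → 3-byte char #2 = E0 A4 B9.
Offset 6: leading byte 0xE3 = 11100011 → 3-byte char #3 = E3 83 84.
Offset 9: leading byte 0xE3 = 11100011 → 3-byte char #4 = E3 82 83.
Offset 12: leading byte 0xE7 = 11100111 → 3-byte char #5 = E7 95 9A.
Offset 15: leading byte 0x2F = 00101111 → 1-byte char #6 = 2F.
Offset 16: leading byte 0xE0 = 11100000 → 3-byte char #7 = E0 BD 91.
Offset 19: leading byte 0xE5 = 11100101 → 3-byte char #8 = E5 86 8D.
Offset 22: leading byte 0xED = 11101101 → 3-byte char #9 = ED 8F B8.
Leading byte 0xED = 11101101 matches 1110xxxx → 3-byte sequence.
Byte 1: 0xED = 11101101, payload 1101 (4 bits).
Byte 2: 0x8F = 10001111 (10xxxxxx ✓), payload 001111.
Byte 3: 0xB8 = 10111000 (10xxxxxx ✓), payload 111000.
Concatenate: 1101001111111000 = 0xD3F8 (16 bits → U+D3F8).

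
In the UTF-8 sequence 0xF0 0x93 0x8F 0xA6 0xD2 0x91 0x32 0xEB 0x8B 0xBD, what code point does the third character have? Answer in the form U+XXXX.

Offset 0: leading byte 0xF0 = 11110000 → 4-byte char #1 = F0 93 8F A6.
Offset 4: leading byte 0xD2 = 11010010 → 2-byte char #2 = D2 91.
Offset 6: leading byte 0x32 = 00110010 → 1-byte char #3 = 32.
Leading byte 0x32 = 00110010 matches 0xxxxxxx → 1-byte sequence.
Byte 1: 0x32 = 00110010, payload 0110010 (7 bits).
Concatenate: 0110010 = 0x32 (7 bits → U+0032).

U+0032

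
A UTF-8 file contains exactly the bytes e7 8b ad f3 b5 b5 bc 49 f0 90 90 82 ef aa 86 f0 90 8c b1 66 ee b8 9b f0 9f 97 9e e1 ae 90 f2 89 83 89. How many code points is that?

Byte at offset 0: 0xE7 = 11100111 → 3-byte char (#1). Advance 3.
Byte at offset 3: 0xF3 = 11110011 → 4-byte char (#2). Advance 4.
Byte at offset 7: 0x49 = 01001001 → 1-byte char (#3). Advance 1.
Byte at offset 8: 0xF0 = 11110000 → 4-byte char (#4). Advance 4.
Byte at offset 12: 0xEF = 11101111 → 3-byte char (#5). Advance 3.
Byte at offset 15: 0xF0 = 11110000 → 4-byte char (#6). Advance 4.
Byte at offset 19: 0x66 = 01100110 → 1-byte char (#7). Advance 1.
Byte at offset 20: 0xEE = 11101110 → 3-byte char (#8). Advance 3.
Byte at offset 23: 0xF0 = 11110000 → 4-byte char (#9). Advance 4.
Byte at offset 27: 0xE1 = 11100001 → 3-byte char (#10). Advance 3.
Byte at offset 30: 0xF2 = 11110010 → 4-byte char (#11). Advance 4.
Reached end at offset 34 after 11 code points.

11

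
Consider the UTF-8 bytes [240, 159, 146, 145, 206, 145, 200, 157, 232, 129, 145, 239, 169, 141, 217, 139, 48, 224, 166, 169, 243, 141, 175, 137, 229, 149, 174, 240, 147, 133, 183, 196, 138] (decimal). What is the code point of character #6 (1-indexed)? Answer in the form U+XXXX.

U+064B

Offset 0: leading byte 0xF0 = 11110000 → 4-byte char #1 = F0 9F 92 91.
Offset 4: leading byte 0xCE = 11001110 → 2-byte char #2 = CE 91.
Offset 6: leading byte 0xC8 = 11001000 → 2-byte char #3 = C8 9D.
Offset 8: leading byte 0xE8 = 11101000 → 3-byte char #4 = E8 81 91.
Offset 11: leading byte 0xEF = 11101111 → 3-byte char #5 = EF A9 8D.
Offset 14: leading byte 0xD9 = 11011001 → 2-byte char #6 = D9 8B.
Leading byte 0xD9 = 11011001 matches 110xxxxx → 2-byte sequence.
Byte 1: 0xD9 = 11011001, payload 11001 (5 bits).
Byte 2: 0x8B = 10001011 (10xxxxxx ✓), payload 001011.
Concatenate: 11001001011 = 0x64B (11 bits → U+064B).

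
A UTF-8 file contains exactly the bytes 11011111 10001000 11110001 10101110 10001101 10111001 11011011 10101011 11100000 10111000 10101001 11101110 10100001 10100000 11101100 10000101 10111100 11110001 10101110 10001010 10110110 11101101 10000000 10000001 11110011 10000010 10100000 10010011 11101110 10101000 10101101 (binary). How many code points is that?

10

Byte at offset 0: 0xDF = 11011111 → 2-byte char (#1). Advance 2.
Byte at offset 2: 0xF1 = 11110001 → 4-byte char (#2). Advance 4.
Byte at offset 6: 0xDB = 11011011 → 2-byte char (#3). Advance 2.
Byte at offset 8: 0xE0 = 11100000 → 3-byte char (#4). Advance 3.
Byte at offset 11: 0xEE = 11101110 → 3-byte char (#5). Advance 3.
Byte at offset 14: 0xEC = 11101100 → 3-byte char (#6). Advance 3.
Byte at offset 17: 0xF1 = 11110001 → 4-byte char (#7). Advance 4.
Byte at offset 21: 0xED = 11101101 → 3-byte char (#8). Advance 3.
Byte at offset 24: 0xF3 = 11110011 → 4-byte char (#9). Advance 4.
Byte at offset 28: 0xEE = 11101110 → 3-byte char (#10). Advance 3.
Reached end at offset 31 after 10 code points.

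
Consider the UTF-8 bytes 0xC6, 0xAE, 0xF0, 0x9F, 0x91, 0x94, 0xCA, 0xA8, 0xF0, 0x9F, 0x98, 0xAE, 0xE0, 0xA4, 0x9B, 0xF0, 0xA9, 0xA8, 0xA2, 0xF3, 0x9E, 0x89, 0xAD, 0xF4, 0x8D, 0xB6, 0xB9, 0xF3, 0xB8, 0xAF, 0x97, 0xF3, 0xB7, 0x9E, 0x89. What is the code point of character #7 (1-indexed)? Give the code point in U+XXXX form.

Offset 0: leading byte 0xC6 = 11000110 → 2-byte char #1 = C6 AE.
Offset 2: leading byte 0xF0 = 11110000 → 4-byte char #2 = F0 9F 91 94.
Offset 6: leading byte 0xCA = 11001010 → 2-byte char #3 = CA A8.
Offset 8: leading byte 0xF0 = 11110000 → 4-byte char #4 = F0 9F 98 AE.
Offset 12: leading byte 0xE0 = 11100000 → 3-byte char #5 = E0 A4 9B.
Offset 15: leading byte 0xF0 = 11110000 → 4-byte char #6 = F0 A9 A8 A2.
Offset 19: leading byte 0xF3 = 11110011 → 4-byte char #7 = F3 9E 89 AD.
Leading byte 0xF3 = 11110011 matches 11110xxx → 4-byte sequence.
Byte 1: 0xF3 = 11110011, payload 011 (3 bits).
Byte 2: 0x9E = 10011110 (10xxxxxx ✓), payload 011110.
Byte 3: 0x89 = 10001001 (10xxxxxx ✓), payload 001001.
Byte 4: 0xAD = 10101101 (10xxxxxx ✓), payload 101101.
Concatenate: 011011110001001101101 = 0xDE26D (21 bits → U+DE26D).

U+DE26D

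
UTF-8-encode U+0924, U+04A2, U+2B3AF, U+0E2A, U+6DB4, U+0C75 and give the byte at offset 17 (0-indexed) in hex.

U+0924 → 3-byte form E0 A4 A4 at offsets 0–2.
U+04A2 → 2-byte form D2 A2 at offsets 3–4.
U+2B3AF → 4-byte form F0 AB 8E AF at offsets 5–8.
U+0E2A → 3-byte form E0 B8 AA at offsets 9–11.
U+6DB4 → 3-byte form E6 B6 B4 at offsets 12–14.
U+0C75 → 3-byte form E0 B1 B5 at offsets 15–17.
Offset 17 falls in char 6's range; it's byte 3 of E0 B1 B5 = 0xB5.

0xB5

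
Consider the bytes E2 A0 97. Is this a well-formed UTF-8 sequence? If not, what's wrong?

valid

Leading byte 0xE2 = 11100010 → 3-byte form.
Continuation bytes 0xA0=10100000, 0x97=10010111 all match 10xxxxxx.
Decoded value 0x2817 is ≥ 0x800 (shortest form) and not a surrogate.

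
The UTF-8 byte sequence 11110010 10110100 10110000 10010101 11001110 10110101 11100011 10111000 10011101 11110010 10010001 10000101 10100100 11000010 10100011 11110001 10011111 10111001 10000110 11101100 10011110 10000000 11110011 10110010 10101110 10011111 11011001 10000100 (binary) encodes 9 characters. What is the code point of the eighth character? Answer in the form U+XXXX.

Offset 0: leading byte 0xF2 = 11110010 → 4-byte char #1 = F2 B4 B0 95.
Offset 4: leading byte 0xCE = 11001110 → 2-byte char #2 = CE B5.
Offset 6: leading byte 0xE3 = 11100011 → 3-byte char #3 = E3 B8 9D.
Offset 9: leading byte 0xF2 = 11110010 → 4-byte char #4 = F2 91 85 A4.
Offset 13: leading byte 0xC2 = 11000010 → 2-byte char #5 = C2 A3.
Offset 15: leading byte 0xF1 = 11110001 → 4-byte char #6 = F1 9F B9 86.
Offset 19: leading byte 0xEC = 11101100 → 3-byte char #7 = EC 9E 80.
Offset 22: leading byte 0xF3 = 11110011 → 4-byte char #8 = F3 B2 AE 9F.
Leading byte 0xF3 = 11110011 matches 11110xxx → 4-byte sequence.
Byte 1: 0xF3 = 11110011, payload 011 (3 bits).
Byte 2: 0xB2 = 10110010 (10xxxxxx ✓), payload 110010.
Byte 3: 0xAE = 10101110 (10xxxxxx ✓), payload 101110.
Byte 4: 0x9F = 10011111 (10xxxxxx ✓), payload 011111.
Concatenate: 011110010101110011111 = 0xF2B9F (21 bits → U+F2B9F).

U+F2B9F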